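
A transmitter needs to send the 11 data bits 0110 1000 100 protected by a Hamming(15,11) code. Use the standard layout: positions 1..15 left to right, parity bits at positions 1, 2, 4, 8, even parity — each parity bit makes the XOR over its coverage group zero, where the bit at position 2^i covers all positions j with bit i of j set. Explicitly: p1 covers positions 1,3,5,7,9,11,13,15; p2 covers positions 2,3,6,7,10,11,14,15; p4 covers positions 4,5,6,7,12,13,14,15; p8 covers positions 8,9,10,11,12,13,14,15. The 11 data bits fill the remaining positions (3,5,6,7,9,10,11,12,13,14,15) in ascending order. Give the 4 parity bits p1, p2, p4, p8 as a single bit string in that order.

Place data bits at non-power-of-two positions: b3=0, b5=1, b6=1, b7=0, b9=1, b10=0, b11=0, b12=0, b13=1, b14=0, b15=0.
p1 = XOR of data positions {3,5,7,9,11,13,15} = 0⊕1⊕0⊕1⊕0⊕1⊕0 = 1
p2 = XOR of data positions {3,6,7,10,11,14,15} = 0⊕1⊕0⊕0⊕0⊕0⊕0 = 1
p4 = XOR of data positions {5,6,7,12,13,14,15} = 1⊕1⊕0⊕0⊕1⊕0⊕0 = 1
p8 = XOR of data positions {9,10,11,12,13,14,15} = 1⊕0⊕0⊕0⊕1⊕0⊕0 = 0
Parity bits p1,p2,p4,p8 = 1110

1110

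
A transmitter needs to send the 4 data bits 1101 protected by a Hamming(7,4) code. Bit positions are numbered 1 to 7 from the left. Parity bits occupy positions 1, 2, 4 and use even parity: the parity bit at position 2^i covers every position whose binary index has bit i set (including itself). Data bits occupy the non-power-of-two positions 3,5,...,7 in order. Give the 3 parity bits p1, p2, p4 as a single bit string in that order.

100

Place data bits at non-power-of-two positions: b3=1, b5=1, b6=0, b7=1.
p1 = XOR of data positions {3,5,7} = 1⊕1⊕1 = 1
p2 = XOR of data positions {3,6,7} = 1⊕0⊕1 = 0
p4 = XOR of data positions {5,6,7} = 1⊕0⊕1 = 0
Parity bits p1,p2,p4 = 100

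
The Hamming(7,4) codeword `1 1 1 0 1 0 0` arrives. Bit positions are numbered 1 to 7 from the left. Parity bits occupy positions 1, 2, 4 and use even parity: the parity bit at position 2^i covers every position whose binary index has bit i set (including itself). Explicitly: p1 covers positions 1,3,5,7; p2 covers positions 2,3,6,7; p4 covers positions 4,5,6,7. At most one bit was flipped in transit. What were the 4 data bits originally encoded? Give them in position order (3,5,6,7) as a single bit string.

1000

s1: b1⊕b3⊕b5⊕b7 = 1⊕1⊕1⊕0 = 1
s2: b2⊕b3⊕b6⊕b7 = 1⊕1⊕0⊕0 = 0
s4: b4⊕b5⊕b6⊕b7 = 0⊕1⊕0⊕0 = 1
Syndrome (s4...s1) = 101 → position 5.
Flip bit 5: corrected codeword = 1110000
Data bits at positions 3,5,6,7: 1000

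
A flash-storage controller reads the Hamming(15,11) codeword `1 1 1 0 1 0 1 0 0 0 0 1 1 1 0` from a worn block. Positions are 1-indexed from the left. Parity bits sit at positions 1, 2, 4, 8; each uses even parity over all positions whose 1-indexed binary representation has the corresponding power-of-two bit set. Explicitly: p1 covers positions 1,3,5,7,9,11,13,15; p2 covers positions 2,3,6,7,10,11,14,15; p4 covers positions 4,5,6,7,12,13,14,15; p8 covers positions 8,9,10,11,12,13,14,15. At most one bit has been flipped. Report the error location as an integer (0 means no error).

s1: b1⊕b3⊕b5⊕b7⊕b9⊕b11⊕b13⊕b15 = 1⊕1⊕1⊕1⊕0⊕0⊕1⊕0 = 1
s2: b2⊕b3⊕b6⊕b7⊕b10⊕b11⊕b14⊕b15 = 1⊕1⊕0⊕1⊕0⊕0⊕1⊕0 = 0
s4: b4⊕b5⊕b6⊕b7⊕b12⊕b13⊕b14⊕b15 = 0⊕1⊕0⊕1⊕1⊕1⊕1⊕0 = 1
s8: b8⊕b9⊕b10⊕b11⊕b12⊕b13⊕b14⊕b15 = 0⊕0⊕0⊕0⊕1⊕1⊕1⊕0 = 1
Syndrome (s8...s1) = 1101 → position 13.

13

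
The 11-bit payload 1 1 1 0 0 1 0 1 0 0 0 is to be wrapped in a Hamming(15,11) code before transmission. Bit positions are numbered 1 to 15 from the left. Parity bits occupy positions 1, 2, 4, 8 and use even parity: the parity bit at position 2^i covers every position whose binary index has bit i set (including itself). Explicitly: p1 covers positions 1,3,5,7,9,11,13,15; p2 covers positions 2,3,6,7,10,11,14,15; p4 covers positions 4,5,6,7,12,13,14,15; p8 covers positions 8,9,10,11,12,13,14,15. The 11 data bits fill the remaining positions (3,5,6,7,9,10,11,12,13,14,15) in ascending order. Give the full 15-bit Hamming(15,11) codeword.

011111000101000

Place data bits at non-power-of-two positions: b3=1, b5=1, b6=1, b7=0, b9=0, b10=1, b11=0, b12=1, b13=0, b14=0, b15=0.
p1 = XOR of data positions {3,5,7,9,11,13,15} = 1⊕1⊕0⊕0⊕0⊕0⊕0 = 0
p2 = XOR of data positions {3,6,7,10,11,14,15} = 1⊕1⊕0⊕1⊕0⊕0⊕0 = 1
p4 = XOR of data positions {5,6,7,12,13,14,15} = 1⊕1⊕0⊕1⊕0⊕0⊕0 = 1
p8 = XOR of data positions {9,10,11,12,13,14,15} = 0⊕1⊕0⊕1⊕0⊕0⊕0 = 0
Codeword b1..b15 = 011111000101000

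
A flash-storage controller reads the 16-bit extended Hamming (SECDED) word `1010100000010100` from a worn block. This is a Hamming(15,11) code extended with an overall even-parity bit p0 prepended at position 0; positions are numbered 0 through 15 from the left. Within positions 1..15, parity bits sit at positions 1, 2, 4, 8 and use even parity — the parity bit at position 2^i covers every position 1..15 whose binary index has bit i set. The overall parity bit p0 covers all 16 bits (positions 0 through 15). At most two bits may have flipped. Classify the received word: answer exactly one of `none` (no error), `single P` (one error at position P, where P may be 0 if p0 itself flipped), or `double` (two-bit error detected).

s1: b1⊕b3⊕b5⊕b7⊕b9⊕b11⊕b13⊕b15 = 0⊕0⊕0⊕0⊕0⊕1⊕1⊕0 = 0
s2: b2⊕b3⊕b6⊕b7⊕b10⊕b11⊕b14⊕b15 = 1⊕0⊕0⊕0⊕0⊕1⊕0⊕0 = 0
s4: b4⊕b5⊕b6⊕b7⊕b12⊕b13⊕b14⊕b15 = 1⊕0⊕0⊕0⊕0⊕1⊕0⊕0 = 0
s8: b8⊕b9⊕b10⊕b11⊕b12⊕b13⊕b14⊕b15 = 0⊕0⊕0⊕1⊕0⊕1⊕0⊕0 = 0
Syndrome (s8...s1) = 0000 → position 0 (no error).
Overall parity (XOR of all 16 bits, including p0): 1⊕0⊕1⊕0⊕1⊕0⊕0⊕0⊕0⊕0⊕0⊕1⊕0⊕1⊕0⊕0 = 1
Overall=1, syndrome position=0 → single-bit error at position 0.

single 0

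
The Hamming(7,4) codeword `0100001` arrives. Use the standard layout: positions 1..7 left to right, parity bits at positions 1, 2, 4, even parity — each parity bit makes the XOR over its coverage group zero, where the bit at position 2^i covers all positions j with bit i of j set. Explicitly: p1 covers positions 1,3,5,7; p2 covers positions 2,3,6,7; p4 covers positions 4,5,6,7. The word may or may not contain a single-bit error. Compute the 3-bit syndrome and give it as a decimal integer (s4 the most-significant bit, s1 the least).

s1: b1⊕b3⊕b5⊕b7 = 0⊕0⊕0⊕1 = 1
s2: b2⊕b3⊕b6⊕b7 = 1⊕0⊕0⊕1 = 0
s4: b4⊕b5⊕b6⊕b7 = 0⊕0⊕0⊕1 = 1
Syndrome (s4...s1) = 101 → position 5.

5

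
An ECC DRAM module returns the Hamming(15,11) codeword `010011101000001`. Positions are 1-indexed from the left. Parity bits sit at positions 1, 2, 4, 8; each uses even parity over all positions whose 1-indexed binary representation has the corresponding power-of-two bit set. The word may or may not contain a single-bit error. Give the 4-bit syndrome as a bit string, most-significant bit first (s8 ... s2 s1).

0000

s1: b1⊕b3⊕b5⊕b7⊕b9⊕b11⊕b13⊕b15 = 0⊕0⊕1⊕1⊕1⊕0⊕0⊕1 = 0
s2: b2⊕b3⊕b6⊕b7⊕b10⊕b11⊕b14⊕b15 = 1⊕0⊕1⊕1⊕0⊕0⊕0⊕1 = 0
s4: b4⊕b5⊕b6⊕b7⊕b12⊕b13⊕b14⊕b15 = 0⊕1⊕1⊕1⊕0⊕0⊕0⊕1 = 0
s8: b8⊕b9⊕b10⊕b11⊕b12⊕b13⊕b14⊕b15 = 0⊕1⊕0⊕0⊕0⊕0⊕0⊕1 = 0
Syndrome (s8...s1) = 0000 → position 0 (no error).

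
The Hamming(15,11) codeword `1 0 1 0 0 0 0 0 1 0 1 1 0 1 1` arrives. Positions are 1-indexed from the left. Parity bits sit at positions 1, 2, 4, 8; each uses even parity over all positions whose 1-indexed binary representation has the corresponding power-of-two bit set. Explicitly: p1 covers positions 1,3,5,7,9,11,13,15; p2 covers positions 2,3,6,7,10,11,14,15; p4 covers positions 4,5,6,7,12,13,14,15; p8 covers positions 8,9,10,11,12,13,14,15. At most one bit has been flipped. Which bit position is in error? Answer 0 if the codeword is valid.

s1: b1⊕b3⊕b5⊕b7⊕b9⊕b11⊕b13⊕b15 = 1⊕1⊕0⊕0⊕1⊕1⊕0⊕1 = 1
s2: b2⊕b3⊕b6⊕b7⊕b10⊕b11⊕b14⊕b15 = 0⊕1⊕0⊕0⊕0⊕1⊕1⊕1 = 0
s4: b4⊕b5⊕b6⊕b7⊕b12⊕b13⊕b14⊕b15 = 0⊕0⊕0⊕0⊕1⊕0⊕1⊕1 = 1
s8: b8⊕b9⊕b10⊕b11⊕b12⊕b13⊕b14⊕b15 = 0⊕1⊕0⊕1⊕1⊕0⊕1⊕1 = 1
Syndrome (s8...s1) = 1101 → position 13.

13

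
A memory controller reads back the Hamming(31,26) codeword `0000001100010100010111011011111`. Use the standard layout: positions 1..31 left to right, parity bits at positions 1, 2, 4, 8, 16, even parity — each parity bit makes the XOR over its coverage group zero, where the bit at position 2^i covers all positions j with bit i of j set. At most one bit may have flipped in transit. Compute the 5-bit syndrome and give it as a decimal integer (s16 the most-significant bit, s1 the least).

s1: b1⊕b3⊕b5⊕b7⊕b9⊕b11⊕b13⊕b15⊕b17⊕b19⊕b21⊕b23⊕b25⊕b27⊕b29⊕b31 = 0⊕0⊕0⊕1⊕0⊕0⊕0⊕0⊕0⊕0⊕1⊕0⊕1⊕1⊕1⊕1 = 0
s2: b2⊕b3⊕b6⊕b7⊕b10⊕b11⊕b14⊕b15⊕b18⊕b19⊕b22⊕b23⊕b26⊕b27⊕b30⊕b31 = 0⊕0⊕0⊕1⊕0⊕0⊕1⊕0⊕1⊕0⊕1⊕0⊕0⊕1⊕1⊕1 = 1
s4: b4⊕b5⊕b6⊕b7⊕b12⊕b13⊕b14⊕b15⊕b20⊕b21⊕b22⊕b23⊕b28⊕b29⊕b30⊕b31 = 0⊕0⊕0⊕1⊕1⊕0⊕1⊕0⊕1⊕1⊕1⊕0⊕1⊕1⊕1⊕1 = 0
s8: b8⊕b9⊕b10⊕b11⊕b12⊕b13⊕b14⊕b15⊕b24⊕b25⊕b26⊕b27⊕b28⊕b29⊕b30⊕b31 = 1⊕0⊕0⊕0⊕1⊕0⊕1⊕0⊕1⊕1⊕0⊕1⊕1⊕1⊕1⊕1 = 0
s16: b16⊕b17⊕b18⊕b19⊕b20⊕b21⊕b22⊕b23⊕b24⊕b25⊕b26⊕b27⊕b28⊕b29⊕b30⊕b31 = 0⊕0⊕1⊕0⊕1⊕1⊕1⊕0⊕1⊕1⊕0⊕1⊕1⊕1⊕1⊕1 = 1
Syndrome (s16...s1) = 10010 → position 18.

18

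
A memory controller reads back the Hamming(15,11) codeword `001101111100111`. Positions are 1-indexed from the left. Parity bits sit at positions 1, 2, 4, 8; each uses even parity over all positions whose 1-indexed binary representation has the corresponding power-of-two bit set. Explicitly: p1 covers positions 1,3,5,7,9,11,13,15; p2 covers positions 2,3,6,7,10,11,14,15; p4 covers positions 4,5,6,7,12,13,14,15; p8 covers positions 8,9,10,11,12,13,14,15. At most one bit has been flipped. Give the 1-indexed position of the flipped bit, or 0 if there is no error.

s1: b1⊕b3⊕b5⊕b7⊕b9⊕b11⊕b13⊕b15 = 0⊕1⊕0⊕1⊕1⊕0⊕1⊕1 = 1
s2: b2⊕b3⊕b6⊕b7⊕b10⊕b11⊕b14⊕b15 = 0⊕1⊕1⊕1⊕1⊕0⊕1⊕1 = 0
s4: b4⊕b5⊕b6⊕b7⊕b12⊕b13⊕b14⊕b15 = 1⊕0⊕1⊕1⊕0⊕1⊕1⊕1 = 0
s8: b8⊕b9⊕b10⊕b11⊕b12⊕b13⊕b14⊕b15 = 1⊕1⊕1⊕0⊕0⊕1⊕1⊕1 = 0
Syndrome (s8...s1) = 0001 → position 1.

1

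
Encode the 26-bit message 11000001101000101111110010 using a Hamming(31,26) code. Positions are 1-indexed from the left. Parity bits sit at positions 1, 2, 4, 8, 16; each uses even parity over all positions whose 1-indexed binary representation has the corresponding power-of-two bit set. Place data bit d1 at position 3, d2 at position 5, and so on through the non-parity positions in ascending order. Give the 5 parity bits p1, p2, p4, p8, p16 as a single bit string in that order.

Place data bits at non-power-of-two positions: b3=1, b5=1, b6=0, b7=0, b9=0, b10=0, b11=0, b12=1, b13=1, b14=0, b15=1, b17=0, b18=0, b19=0, b20=1, b21=0, b22=1, b23=1, b24=1, b25=1, b26=1, b27=1, b28=0, b29=0, b30=1, b31=0.
p1 = XOR of data positions {3,5,7,9,11,13,15,17,19,21,23,25,27,29,31} = 1⊕1⊕0⊕0⊕0⊕1⊕1⊕0⊕0⊕0⊕1⊕1⊕1⊕0⊕0 = 1
p2 = XOR of data positions {3,6,7,10,11,14,15,18,19,22,23,26,27,30,31} = 1⊕0⊕0⊕0⊕0⊕0⊕1⊕0⊕0⊕1⊕1⊕1⊕1⊕1⊕0 = 1
p4 = XOR of data positions {5,6,7,12,13,14,15,20,21,22,23,28,29,30,31} = 1⊕0⊕0⊕1⊕1⊕0⊕1⊕1⊕0⊕1⊕1⊕0⊕0⊕1⊕0 = 0
p8 = XOR of data positions {9,10,11,12,13,14,15,24,25,26,27,28,29,30,31} = 0⊕0⊕0⊕1⊕1⊕0⊕1⊕1⊕1⊕1⊕1⊕0⊕0⊕1⊕0 = 0
p16 = XOR of data positions {17,18,19,20,21,22,23,24,25,26,27,28,29,30,31} = 0⊕0⊕0⊕1⊕0⊕1⊕1⊕1⊕1⊕1⊕1⊕0⊕0⊕1⊕0 = 0
Parity bits p1,p2,p4,p8,p16 = 11000

11000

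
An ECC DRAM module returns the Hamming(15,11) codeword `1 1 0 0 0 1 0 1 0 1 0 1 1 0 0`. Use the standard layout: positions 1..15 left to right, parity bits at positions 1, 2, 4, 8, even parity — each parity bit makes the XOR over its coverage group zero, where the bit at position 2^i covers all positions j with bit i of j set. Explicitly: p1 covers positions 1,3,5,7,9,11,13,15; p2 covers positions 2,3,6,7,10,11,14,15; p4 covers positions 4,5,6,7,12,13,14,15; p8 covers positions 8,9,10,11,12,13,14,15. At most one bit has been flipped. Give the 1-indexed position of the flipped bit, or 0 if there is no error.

s1: b1⊕b3⊕b5⊕b7⊕b9⊕b11⊕b13⊕b15 = 1⊕0⊕0⊕0⊕0⊕0⊕1⊕0 = 0
s2: b2⊕b3⊕b6⊕b7⊕b10⊕b11⊕b14⊕b15 = 1⊕0⊕1⊕0⊕1⊕0⊕0⊕0 = 1
s4: b4⊕b5⊕b6⊕b7⊕b12⊕b13⊕b14⊕b15 = 0⊕0⊕1⊕0⊕1⊕1⊕0⊕0 = 1
s8: b8⊕b9⊕b10⊕b11⊕b12⊕b13⊕b14⊕b15 = 1⊕0⊕1⊕0⊕1⊕1⊕0⊕0 = 0
Syndrome (s8...s1) = 0110 → position 6.

6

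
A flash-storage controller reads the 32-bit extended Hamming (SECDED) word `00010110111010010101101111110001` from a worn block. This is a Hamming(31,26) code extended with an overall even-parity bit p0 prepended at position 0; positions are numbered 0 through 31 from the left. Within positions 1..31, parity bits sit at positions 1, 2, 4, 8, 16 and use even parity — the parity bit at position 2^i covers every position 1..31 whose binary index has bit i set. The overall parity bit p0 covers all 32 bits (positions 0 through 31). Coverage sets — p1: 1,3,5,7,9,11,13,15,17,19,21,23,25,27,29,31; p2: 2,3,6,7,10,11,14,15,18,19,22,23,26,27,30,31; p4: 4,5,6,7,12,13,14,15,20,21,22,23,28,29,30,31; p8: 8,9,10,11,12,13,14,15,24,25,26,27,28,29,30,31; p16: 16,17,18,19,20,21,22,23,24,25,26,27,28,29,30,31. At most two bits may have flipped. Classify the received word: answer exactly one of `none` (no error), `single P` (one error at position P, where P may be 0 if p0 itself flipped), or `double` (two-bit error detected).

none

s1: b1⊕b3⊕b5⊕b7⊕b9⊕b11⊕b13⊕b15⊕b17⊕b19⊕b21⊕b23⊕b25⊕b27⊕b29⊕b31 = 0⊕1⊕1⊕0⊕1⊕0⊕0⊕1⊕1⊕1⊕0⊕1⊕1⊕1⊕0⊕1 = 0
s2: b2⊕b3⊕b6⊕b7⊕b10⊕b11⊕b14⊕b15⊕b18⊕b19⊕b22⊕b23⊕b26⊕b27⊕b30⊕b31 = 0⊕1⊕1⊕0⊕1⊕0⊕0⊕1⊕0⊕1⊕1⊕1⊕1⊕1⊕0⊕1 = 0
s4: b4⊕b5⊕b6⊕b7⊕b12⊕b13⊕b14⊕b15⊕b20⊕b21⊕b22⊕b23⊕b28⊕b29⊕b30⊕b31 = 0⊕1⊕1⊕0⊕1⊕0⊕0⊕1⊕1⊕0⊕1⊕1⊕0⊕0⊕0⊕1 = 0
s8: b8⊕b9⊕b10⊕b11⊕b12⊕b13⊕b14⊕b15⊕b24⊕b25⊕b26⊕b27⊕b28⊕b29⊕b30⊕b31 = 1⊕1⊕1⊕0⊕1⊕0⊕0⊕1⊕1⊕1⊕1⊕1⊕0⊕0⊕0⊕1 = 0
s16: b16⊕b17⊕b18⊕b19⊕b20⊕b21⊕b22⊕b23⊕b24⊕b25⊕b26⊕b27⊕b28⊕b29⊕b30⊕b31 = 0⊕1⊕0⊕1⊕1⊕0⊕1⊕1⊕1⊕1⊕1⊕1⊕0⊕0⊕0⊕1 = 0
Syndrome (s16...s1) = 00000 → position 0 (no error).
Overall parity (XOR of all 32 bits, including p0): 0⊕0⊕0⊕1⊕0⊕1⊕1⊕0⊕1⊕1⊕1⊕0⊕1⊕0⊕0⊕1⊕0⊕1⊕0⊕1⊕1⊕0⊕1⊕1⊕1⊕1⊕1⊕1⊕0⊕0⊕0⊕1 = 0
Overall=0, syndrome position=0 → no error.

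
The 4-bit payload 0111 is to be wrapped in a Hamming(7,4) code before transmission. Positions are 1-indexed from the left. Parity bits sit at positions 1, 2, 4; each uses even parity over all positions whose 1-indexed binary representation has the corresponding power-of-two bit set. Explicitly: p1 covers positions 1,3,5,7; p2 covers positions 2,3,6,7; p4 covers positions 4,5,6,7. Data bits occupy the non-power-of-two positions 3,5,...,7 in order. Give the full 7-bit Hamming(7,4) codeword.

0001111

Place data bits at non-power-of-two positions: b3=0, b5=1, b6=1, b7=1.
p1 = XOR of data positions {3,5,7} = 0⊕1⊕1 = 0
p2 = XOR of data positions {3,6,7} = 0⊕1⊕1 = 0
p4 = XOR of data positions {5,6,7} = 1⊕1⊕1 = 1
Codeword b1..b7 = 0001111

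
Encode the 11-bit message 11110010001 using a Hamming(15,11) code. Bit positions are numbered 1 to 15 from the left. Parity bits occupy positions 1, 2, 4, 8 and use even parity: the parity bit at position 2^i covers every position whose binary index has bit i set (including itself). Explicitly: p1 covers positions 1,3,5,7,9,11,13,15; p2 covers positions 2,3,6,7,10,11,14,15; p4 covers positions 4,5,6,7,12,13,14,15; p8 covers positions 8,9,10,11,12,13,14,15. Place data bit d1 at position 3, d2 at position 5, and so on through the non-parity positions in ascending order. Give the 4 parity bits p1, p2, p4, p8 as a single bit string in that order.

Place data bits at non-power-of-two positions: b3=1, b5=1, b6=1, b7=1, b9=0, b10=0, b11=1, b12=0, b13=0, b14=0, b15=1.
p1 = XOR of data positions {3,5,7,9,11,13,15} = 1⊕1⊕1⊕0⊕1⊕0⊕1 = 1
p2 = XOR of data positions {3,6,7,10,11,14,15} = 1⊕1⊕1⊕0⊕1⊕0⊕1 = 1
p4 = XOR of data positions {5,6,7,12,13,14,15} = 1⊕1⊕1⊕0⊕0⊕0⊕1 = 0
p8 = XOR of data positions {9,10,11,12,13,14,15} = 0⊕0⊕1⊕0⊕0⊕0⊕1 = 0
Parity bits p1,p2,p4,p8 = 1100

1100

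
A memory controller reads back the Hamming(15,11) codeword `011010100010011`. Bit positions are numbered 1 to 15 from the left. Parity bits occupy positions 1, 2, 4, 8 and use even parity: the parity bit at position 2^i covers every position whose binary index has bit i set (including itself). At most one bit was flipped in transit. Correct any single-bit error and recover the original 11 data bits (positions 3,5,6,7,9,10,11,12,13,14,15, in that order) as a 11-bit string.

s1: b1⊕b3⊕b5⊕b7⊕b9⊕b11⊕b13⊕b15 = 0⊕1⊕1⊕1⊕0⊕1⊕0⊕1 = 1
s2: b2⊕b3⊕b6⊕b7⊕b10⊕b11⊕b14⊕b15 = 1⊕1⊕0⊕1⊕0⊕1⊕1⊕1 = 0
s4: b4⊕b5⊕b6⊕b7⊕b12⊕b13⊕b14⊕b15 = 0⊕1⊕0⊕1⊕0⊕0⊕1⊕1 = 0
s8: b8⊕b9⊕b10⊕b11⊕b12⊕b13⊕b14⊕b15 = 0⊕0⊕0⊕1⊕0⊕0⊕1⊕1 = 1
Syndrome (s8...s1) = 1001 → position 9.
Flip bit 9: corrected codeword = 011010101010011
Data bits at positions 3,5,6,7,9,10,11,12,13,14,15: 11011010011

11011010011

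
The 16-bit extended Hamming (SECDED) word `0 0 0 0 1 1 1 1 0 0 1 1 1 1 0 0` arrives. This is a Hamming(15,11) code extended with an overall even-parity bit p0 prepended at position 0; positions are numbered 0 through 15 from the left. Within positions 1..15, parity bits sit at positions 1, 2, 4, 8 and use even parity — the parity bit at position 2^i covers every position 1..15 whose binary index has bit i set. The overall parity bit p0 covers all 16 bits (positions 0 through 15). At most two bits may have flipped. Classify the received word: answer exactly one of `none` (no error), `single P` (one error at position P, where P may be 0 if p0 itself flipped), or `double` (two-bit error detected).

s1: b1⊕b3⊕b5⊕b7⊕b9⊕b11⊕b13⊕b15 = 0⊕0⊕1⊕1⊕0⊕1⊕1⊕0 = 0
s2: b2⊕b3⊕b6⊕b7⊕b10⊕b11⊕b14⊕b15 = 0⊕0⊕1⊕1⊕1⊕1⊕0⊕0 = 0
s4: b4⊕b5⊕b6⊕b7⊕b12⊕b13⊕b14⊕b15 = 1⊕1⊕1⊕1⊕1⊕1⊕0⊕0 = 0
s8: b8⊕b9⊕b10⊕b11⊕b12⊕b13⊕b14⊕b15 = 0⊕0⊕1⊕1⊕1⊕1⊕0⊕0 = 0
Syndrome (s8...s1) = 0000 → position 0 (no error).
Overall parity (XOR of all 16 bits, including p0): 0⊕0⊕0⊕0⊕1⊕1⊕1⊕1⊕0⊕0⊕1⊕1⊕1⊕1⊕0⊕0 = 0
Overall=0, syndrome position=0 → no error.

none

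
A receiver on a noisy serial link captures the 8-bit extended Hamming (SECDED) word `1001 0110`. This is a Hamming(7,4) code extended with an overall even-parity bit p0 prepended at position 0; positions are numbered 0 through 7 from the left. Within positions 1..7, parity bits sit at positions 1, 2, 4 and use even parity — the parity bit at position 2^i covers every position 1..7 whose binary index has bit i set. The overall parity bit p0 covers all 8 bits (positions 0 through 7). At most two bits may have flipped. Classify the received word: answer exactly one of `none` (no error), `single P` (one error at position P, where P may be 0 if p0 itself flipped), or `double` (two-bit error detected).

s1: b1⊕b3⊕b5⊕b7 = 0⊕1⊕1⊕0 = 0
s2: b2⊕b3⊕b6⊕b7 = 0⊕1⊕1⊕0 = 0
s4: b4⊕b5⊕b6⊕b7 = 0⊕1⊕1⊕0 = 0
Syndrome (s4...s1) = 000 → position 0 (no error).
Overall parity (XOR of all 8 bits, including p0): 1⊕0⊕0⊕1⊕0⊕1⊕1⊕0 = 0
Overall=0, syndrome position=0 → no error.

none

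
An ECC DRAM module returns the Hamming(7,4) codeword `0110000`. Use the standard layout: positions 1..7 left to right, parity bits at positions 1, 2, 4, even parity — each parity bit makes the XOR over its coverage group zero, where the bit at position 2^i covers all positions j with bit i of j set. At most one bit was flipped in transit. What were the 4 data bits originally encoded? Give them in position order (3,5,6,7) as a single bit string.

1000

s1: b1⊕b3⊕b5⊕b7 = 0⊕1⊕0⊕0 = 1
s2: b2⊕b3⊕b6⊕b7 = 1⊕1⊕0⊕0 = 0
s4: b4⊕b5⊕b6⊕b7 = 0⊕0⊕0⊕0 = 0
Syndrome (s4...s1) = 001 → position 1.
Flip bit 1: corrected codeword = 1110000
Data bits at positions 3,5,6,7: 1000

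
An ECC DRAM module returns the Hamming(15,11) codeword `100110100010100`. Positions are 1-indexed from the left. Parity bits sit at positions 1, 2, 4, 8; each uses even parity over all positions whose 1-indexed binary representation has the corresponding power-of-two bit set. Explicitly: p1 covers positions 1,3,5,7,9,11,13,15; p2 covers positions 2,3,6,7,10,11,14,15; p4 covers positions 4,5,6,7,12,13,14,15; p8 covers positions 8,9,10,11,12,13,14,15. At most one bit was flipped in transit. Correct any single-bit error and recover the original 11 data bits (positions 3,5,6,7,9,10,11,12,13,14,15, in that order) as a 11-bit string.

01010010100

s1: b1⊕b3⊕b5⊕b7⊕b9⊕b11⊕b13⊕b15 = 1⊕0⊕1⊕1⊕0⊕1⊕1⊕0 = 1
s2: b2⊕b3⊕b6⊕b7⊕b10⊕b11⊕b14⊕b15 = 0⊕0⊕0⊕1⊕0⊕1⊕0⊕0 = 0
s4: b4⊕b5⊕b6⊕b7⊕b12⊕b13⊕b14⊕b15 = 1⊕1⊕0⊕1⊕0⊕1⊕0⊕0 = 0
s8: b8⊕b9⊕b10⊕b11⊕b12⊕b13⊕b14⊕b15 = 0⊕0⊕0⊕1⊕0⊕1⊕0⊕0 = 0
Syndrome (s8...s1) = 0001 → position 1.
Flip bit 1: corrected codeword = 000110100010100
Data bits at positions 3,5,6,7,9,10,11,12,13,14,15: 01010010100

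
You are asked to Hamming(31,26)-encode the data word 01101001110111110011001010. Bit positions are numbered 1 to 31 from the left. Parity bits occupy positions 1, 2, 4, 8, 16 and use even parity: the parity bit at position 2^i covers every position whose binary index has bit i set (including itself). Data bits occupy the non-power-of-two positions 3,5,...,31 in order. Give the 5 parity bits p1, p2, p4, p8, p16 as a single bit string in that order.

11101

Place data bits at non-power-of-two positions: b3=0, b5=1, b6=1, b7=0, b9=1, b10=0, b11=0, b12=1, b13=1, b14=1, b15=0, b17=1, b18=1, b19=1, b20=1, b21=1, b22=0, b23=0, b24=1, b25=1, b26=0, b27=0, b28=1, b29=0, b30=1, b31=0.
p1 = XOR of data positions {3,5,7,9,11,13,15,17,19,21,23,25,27,29,31} = 0⊕1⊕0⊕1⊕0⊕1⊕0⊕1⊕1⊕1⊕0⊕1⊕0⊕0⊕0 = 1
p2 = XOR of data positions {3,6,7,10,11,14,15,18,19,22,23,26,27,30,31} = 0⊕1⊕0⊕0⊕0⊕1⊕0⊕1⊕1⊕0⊕0⊕0⊕0⊕1⊕0 = 1
p4 = XOR of data positions {5,6,7,12,13,14,15,20,21,22,23,28,29,30,31} = 1⊕1⊕0⊕1⊕1⊕1⊕0⊕1⊕1⊕0⊕0⊕1⊕0⊕1⊕0 = 1
p8 = XOR of data positions {9,10,11,12,13,14,15,24,25,26,27,28,29,30,31} = 1⊕0⊕0⊕1⊕1⊕1⊕0⊕1⊕1⊕0⊕0⊕1⊕0⊕1⊕0 = 0
p16 = XOR of data positions {17,18,19,20,21,22,23,24,25,26,27,28,29,30,31} = 1⊕1⊕1⊕1⊕1⊕0⊕0⊕1⊕1⊕0⊕0⊕1⊕0⊕1⊕0 = 1
Parity bits p1,p2,p4,p8,p16 = 11101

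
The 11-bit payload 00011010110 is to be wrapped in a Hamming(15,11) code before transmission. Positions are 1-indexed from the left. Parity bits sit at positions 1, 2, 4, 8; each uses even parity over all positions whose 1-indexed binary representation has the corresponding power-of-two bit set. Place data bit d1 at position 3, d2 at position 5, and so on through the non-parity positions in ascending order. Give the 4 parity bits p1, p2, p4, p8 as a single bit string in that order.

Place data bits at non-power-of-two positions: b3=0, b5=0, b6=0, b7=1, b9=1, b10=0, b11=1, b12=0, b13=1, b14=1, b15=0.
p1 = XOR of data positions {3,5,7,9,11,13,15} = 0⊕0⊕1⊕1⊕1⊕1⊕0 = 0
p2 = XOR of data positions {3,6,7,10,11,14,15} = 0⊕0⊕1⊕0⊕1⊕1⊕0 = 1
p4 = XOR of data positions {5,6,7,12,13,14,15} = 0⊕0⊕1⊕0⊕1⊕1⊕0 = 1
p8 = XOR of data positions {9,10,11,12,13,14,15} = 1⊕0⊕1⊕0⊕1⊕1⊕0 = 0
Parity bits p1,p2,p4,p8 = 0110

0110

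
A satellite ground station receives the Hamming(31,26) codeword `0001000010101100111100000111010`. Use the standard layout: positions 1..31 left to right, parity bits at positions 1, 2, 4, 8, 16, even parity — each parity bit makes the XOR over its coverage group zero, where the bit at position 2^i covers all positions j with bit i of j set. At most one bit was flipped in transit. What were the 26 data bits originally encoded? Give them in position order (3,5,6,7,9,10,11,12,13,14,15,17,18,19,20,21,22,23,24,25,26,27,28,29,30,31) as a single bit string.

00001010110111100000111010

s1: b1⊕b3⊕b5⊕b7⊕b9⊕b11⊕b13⊕b15⊕b17⊕b19⊕b21⊕b23⊕b25⊕b27⊕b29⊕b31 = 0⊕0⊕0⊕0⊕1⊕1⊕1⊕0⊕1⊕1⊕0⊕0⊕0⊕1⊕0⊕0 = 0
s2: b2⊕b3⊕b6⊕b7⊕b10⊕b11⊕b14⊕b15⊕b18⊕b19⊕b22⊕b23⊕b26⊕b27⊕b30⊕b31 = 0⊕0⊕0⊕0⊕0⊕1⊕1⊕0⊕1⊕1⊕0⊕0⊕1⊕1⊕1⊕0 = 1
s4: b4⊕b5⊕b6⊕b7⊕b12⊕b13⊕b14⊕b15⊕b20⊕b21⊕b22⊕b23⊕b28⊕b29⊕b30⊕b31 = 1⊕0⊕0⊕0⊕0⊕1⊕1⊕0⊕1⊕0⊕0⊕0⊕1⊕0⊕1⊕0 = 0
s8: b8⊕b9⊕b10⊕b11⊕b12⊕b13⊕b14⊕b15⊕b24⊕b25⊕b26⊕b27⊕b28⊕b29⊕b30⊕b31 = 0⊕1⊕0⊕1⊕0⊕1⊕1⊕0⊕0⊕0⊕1⊕1⊕1⊕0⊕1⊕0 = 0
s16: b16⊕b17⊕b18⊕b19⊕b20⊕b21⊕b22⊕b23⊕b24⊕b25⊕b26⊕b27⊕b28⊕b29⊕b30⊕b31 = 0⊕1⊕1⊕1⊕1⊕0⊕0⊕0⊕0⊕0⊕1⊕1⊕1⊕0⊕1⊕0 = 0
Syndrome (s16...s1) = 00010 → position 2.
Flip bit 2: corrected codeword = 0101000010101100111100000111010
Data bits at positions 3,5,6,7,9,10,11,12,13,14,15,17,18,19,20,21,22,23,24,25,26,27,28,29,30,31: 00001010110111100000111010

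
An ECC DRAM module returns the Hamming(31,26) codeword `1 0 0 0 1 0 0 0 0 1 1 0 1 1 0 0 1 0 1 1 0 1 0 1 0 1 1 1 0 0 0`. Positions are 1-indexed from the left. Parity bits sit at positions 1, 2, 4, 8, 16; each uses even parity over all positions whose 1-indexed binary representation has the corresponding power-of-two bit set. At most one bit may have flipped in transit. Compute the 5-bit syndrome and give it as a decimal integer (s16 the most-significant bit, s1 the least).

3

s1: b1⊕b3⊕b5⊕b7⊕b9⊕b11⊕b13⊕b15⊕b17⊕b19⊕b21⊕b23⊕b25⊕b27⊕b29⊕b31 = 1⊕0⊕1⊕0⊕0⊕1⊕1⊕0⊕1⊕1⊕0⊕0⊕0⊕1⊕0⊕0 = 1
s2: b2⊕b3⊕b6⊕b7⊕b10⊕b11⊕b14⊕b15⊕b18⊕b19⊕b22⊕b23⊕b26⊕b27⊕b30⊕b31 = 0⊕0⊕0⊕0⊕1⊕1⊕1⊕0⊕0⊕1⊕1⊕0⊕1⊕1⊕0⊕0 = 1
s4: b4⊕b5⊕b6⊕b7⊕b12⊕b13⊕b14⊕b15⊕b20⊕b21⊕b22⊕b23⊕b28⊕b29⊕b30⊕b31 = 0⊕1⊕0⊕0⊕0⊕1⊕1⊕0⊕1⊕0⊕1⊕0⊕1⊕0⊕0⊕0 = 0
s8: b8⊕b9⊕b10⊕b11⊕b12⊕b13⊕b14⊕b15⊕b24⊕b25⊕b26⊕b27⊕b28⊕b29⊕b30⊕b31 = 0⊕0⊕1⊕1⊕0⊕1⊕1⊕0⊕1⊕0⊕1⊕1⊕1⊕0⊕0⊕0 = 0
s16: b16⊕b17⊕b18⊕b19⊕b20⊕b21⊕b22⊕b23⊕b24⊕b25⊕b26⊕b27⊕b28⊕b29⊕b30⊕b31 = 0⊕1⊕0⊕1⊕1⊕0⊕1⊕0⊕1⊕0⊕1⊕1⊕1⊕0⊕0⊕0 = 0
Syndrome (s16...s1) = 00011 → position 3.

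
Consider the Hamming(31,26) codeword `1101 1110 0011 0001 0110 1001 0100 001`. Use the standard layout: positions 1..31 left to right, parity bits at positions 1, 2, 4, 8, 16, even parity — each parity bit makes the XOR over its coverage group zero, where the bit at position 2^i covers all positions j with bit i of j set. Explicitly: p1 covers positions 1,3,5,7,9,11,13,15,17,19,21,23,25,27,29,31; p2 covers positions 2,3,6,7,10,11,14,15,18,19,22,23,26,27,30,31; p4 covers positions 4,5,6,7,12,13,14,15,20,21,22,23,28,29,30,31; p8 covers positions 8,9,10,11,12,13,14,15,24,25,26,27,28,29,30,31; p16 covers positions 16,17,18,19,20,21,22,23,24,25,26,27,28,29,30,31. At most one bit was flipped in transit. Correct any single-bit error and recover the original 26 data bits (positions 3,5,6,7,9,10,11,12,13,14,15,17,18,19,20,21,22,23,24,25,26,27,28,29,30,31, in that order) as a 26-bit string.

s1: b1⊕b3⊕b5⊕b7⊕b9⊕b11⊕b13⊕b15⊕b17⊕b19⊕b21⊕b23⊕b25⊕b27⊕b29⊕b31 = 1⊕0⊕1⊕1⊕0⊕1⊕0⊕0⊕0⊕1⊕1⊕0⊕0⊕0⊕0⊕1 = 1
s2: b2⊕b3⊕b6⊕b7⊕b10⊕b11⊕b14⊕b15⊕b18⊕b19⊕b22⊕b23⊕b26⊕b27⊕b30⊕b31 = 1⊕0⊕1⊕1⊕0⊕1⊕0⊕0⊕1⊕1⊕0⊕0⊕1⊕0⊕0⊕1 = 0
s4: b4⊕b5⊕b6⊕b7⊕b12⊕b13⊕b14⊕b15⊕b20⊕b21⊕b22⊕b23⊕b28⊕b29⊕b30⊕b31 = 1⊕1⊕1⊕1⊕1⊕0⊕0⊕0⊕0⊕1⊕0⊕0⊕0⊕0⊕0⊕1 = 1
s8: b8⊕b9⊕b10⊕b11⊕b12⊕b13⊕b14⊕b15⊕b24⊕b25⊕b26⊕b27⊕b28⊕b29⊕b30⊕b31 = 0⊕0⊕0⊕1⊕1⊕0⊕0⊕0⊕1⊕0⊕1⊕0⊕0⊕0⊕0⊕1 = 1
s16: b16⊕b17⊕b18⊕b19⊕b20⊕b21⊕b22⊕b23⊕b24⊕b25⊕b26⊕b27⊕b28⊕b29⊕b30⊕b31 = 1⊕0⊕1⊕1⊕0⊕1⊕0⊕0⊕1⊕0⊕1⊕0⊕0⊕0⊕0⊕1 = 1
Syndrome (s16...s1) = 11101 → position 29.
Flip bit 29: corrected codeword = 1101111000110001011010010100101
Data bits at positions 3,5,6,7,9,10,11,12,13,14,15,17,18,19,20,21,22,23,24,25,26,27,28,29,30,31: 01110011000011010010100101

01110011000011010010100101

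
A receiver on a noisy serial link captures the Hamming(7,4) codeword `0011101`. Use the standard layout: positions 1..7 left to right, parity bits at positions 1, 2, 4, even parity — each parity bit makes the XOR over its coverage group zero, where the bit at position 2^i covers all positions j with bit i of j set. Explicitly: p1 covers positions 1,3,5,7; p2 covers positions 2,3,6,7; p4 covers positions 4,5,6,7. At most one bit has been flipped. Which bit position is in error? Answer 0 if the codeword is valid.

5

s1: b1⊕b3⊕b5⊕b7 = 0⊕1⊕1⊕1 = 1
s2: b2⊕b3⊕b6⊕b7 = 0⊕1⊕0⊕1 = 0
s4: b4⊕b5⊕b6⊕b7 = 1⊕1⊕0⊕1 = 1
Syndrome (s4...s1) = 101 → position 5.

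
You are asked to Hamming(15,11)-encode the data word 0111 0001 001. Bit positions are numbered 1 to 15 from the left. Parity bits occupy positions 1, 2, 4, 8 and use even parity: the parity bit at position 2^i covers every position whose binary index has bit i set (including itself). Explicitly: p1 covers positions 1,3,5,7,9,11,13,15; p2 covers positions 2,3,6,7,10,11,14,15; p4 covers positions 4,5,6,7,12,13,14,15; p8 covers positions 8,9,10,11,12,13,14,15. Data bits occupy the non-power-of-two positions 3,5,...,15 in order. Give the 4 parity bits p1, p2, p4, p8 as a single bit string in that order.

1110

Place data bits at non-power-of-two positions: b3=0, b5=1, b6=1, b7=1, b9=0, b10=0, b11=0, b12=1, b13=0, b14=0, b15=1.
p1 = XOR of data positions {3,5,7,9,11,13,15} = 0⊕1⊕1⊕0⊕0⊕0⊕1 = 1
p2 = XOR of data positions {3,6,7,10,11,14,15} = 0⊕1⊕1⊕0⊕0⊕0⊕1 = 1
p4 = XOR of data positions {5,6,7,12,13,14,15} = 1⊕1⊕1⊕1⊕0⊕0⊕1 = 1
p8 = XOR of data positions {9,10,11,12,13,14,15} = 0⊕0⊕0⊕1⊕0⊕0⊕1 = 0
Parity bits p1,p2,p4,p8 = 1110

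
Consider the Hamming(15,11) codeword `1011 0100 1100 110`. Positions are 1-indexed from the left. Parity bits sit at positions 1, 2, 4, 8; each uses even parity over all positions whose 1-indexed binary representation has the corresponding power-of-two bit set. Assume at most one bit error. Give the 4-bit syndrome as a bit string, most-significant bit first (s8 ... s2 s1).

0000

s1: b1⊕b3⊕b5⊕b7⊕b9⊕b11⊕b13⊕b15 = 1⊕1⊕0⊕0⊕1⊕0⊕1⊕0 = 0
s2: b2⊕b3⊕b6⊕b7⊕b10⊕b11⊕b14⊕b15 = 0⊕1⊕1⊕0⊕1⊕0⊕1⊕0 = 0
s4: b4⊕b5⊕b6⊕b7⊕b12⊕b13⊕b14⊕b15 = 1⊕0⊕1⊕0⊕0⊕1⊕1⊕0 = 0
s8: b8⊕b9⊕b10⊕b11⊕b12⊕b13⊕b14⊕b15 = 0⊕1⊕1⊕0⊕0⊕1⊕1⊕0 = 0
Syndrome (s8...s1) = 0000 → position 0 (no error).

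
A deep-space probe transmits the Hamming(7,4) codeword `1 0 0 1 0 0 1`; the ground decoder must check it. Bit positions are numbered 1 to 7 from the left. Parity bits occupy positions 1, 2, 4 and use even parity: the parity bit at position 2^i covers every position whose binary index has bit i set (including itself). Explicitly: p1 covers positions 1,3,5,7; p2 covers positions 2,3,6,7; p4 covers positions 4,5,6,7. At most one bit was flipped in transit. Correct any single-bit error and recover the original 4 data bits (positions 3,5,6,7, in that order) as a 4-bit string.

0001

s1: b1⊕b3⊕b5⊕b7 = 1⊕0⊕0⊕1 = 0
s2: b2⊕b3⊕b6⊕b7 = 0⊕0⊕0⊕1 = 1
s4: b4⊕b5⊕b6⊕b7 = 1⊕0⊕0⊕1 = 0
Syndrome (s4...s1) = 010 → position 2.
Flip bit 2: corrected codeword = 1101001
Data bits at positions 3,5,6,7: 0001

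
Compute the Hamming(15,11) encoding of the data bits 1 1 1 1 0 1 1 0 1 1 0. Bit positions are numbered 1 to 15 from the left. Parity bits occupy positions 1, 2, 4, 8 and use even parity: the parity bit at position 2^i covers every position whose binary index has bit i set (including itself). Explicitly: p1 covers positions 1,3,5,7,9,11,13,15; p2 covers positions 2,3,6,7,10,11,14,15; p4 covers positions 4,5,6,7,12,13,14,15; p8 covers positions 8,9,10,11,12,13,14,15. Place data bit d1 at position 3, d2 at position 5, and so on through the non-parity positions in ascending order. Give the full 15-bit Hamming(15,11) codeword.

101111100110110

Place data bits at non-power-of-two positions: b3=1, b5=1, b6=1, b7=1, b9=0, b10=1, b11=1, b12=0, b13=1, b14=1, b15=0.
p1 = XOR of data positions {3,5,7,9,11,13,15} = 1⊕1⊕1⊕0⊕1⊕1⊕0 = 1
p2 = XOR of data positions {3,6,7,10,11,14,15} = 1⊕1⊕1⊕1⊕1⊕1⊕0 = 0
p4 = XOR of data positions {5,6,7,12,13,14,15} = 1⊕1⊕1⊕0⊕1⊕1⊕0 = 1
p8 = XOR of data positions {9,10,11,12,13,14,15} = 0⊕1⊕1⊕0⊕1⊕1⊕0 = 0
Codeword b1..b15 = 101111100110110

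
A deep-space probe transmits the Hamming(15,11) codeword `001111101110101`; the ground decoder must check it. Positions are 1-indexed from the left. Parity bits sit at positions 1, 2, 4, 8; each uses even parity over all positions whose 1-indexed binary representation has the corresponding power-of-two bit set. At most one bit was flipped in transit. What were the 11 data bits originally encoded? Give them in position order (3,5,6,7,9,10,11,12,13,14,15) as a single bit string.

11110110101

s1: b1⊕b3⊕b5⊕b7⊕b9⊕b11⊕b13⊕b15 = 0⊕1⊕1⊕1⊕1⊕1⊕1⊕1 = 1
s2: b2⊕b3⊕b6⊕b7⊕b10⊕b11⊕b14⊕b15 = 0⊕1⊕1⊕1⊕1⊕1⊕0⊕1 = 0
s4: b4⊕b5⊕b6⊕b7⊕b12⊕b13⊕b14⊕b15 = 1⊕1⊕1⊕1⊕0⊕1⊕0⊕1 = 0
s8: b8⊕b9⊕b10⊕b11⊕b12⊕b13⊕b14⊕b15 = 0⊕1⊕1⊕1⊕0⊕1⊕0⊕1 = 1
Syndrome (s8...s1) = 1001 → position 9.
Flip bit 9: corrected codeword = 001111100110101
Data bits at positions 3,5,6,7,9,10,11,12,13,14,15: 11110110101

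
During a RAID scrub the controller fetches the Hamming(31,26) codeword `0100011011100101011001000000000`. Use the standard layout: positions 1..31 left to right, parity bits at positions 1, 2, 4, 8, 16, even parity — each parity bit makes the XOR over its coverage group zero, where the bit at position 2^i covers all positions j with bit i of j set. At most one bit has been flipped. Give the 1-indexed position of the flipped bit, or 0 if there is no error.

s1: b1⊕b3⊕b5⊕b7⊕b9⊕b11⊕b13⊕b15⊕b17⊕b19⊕b21⊕b23⊕b25⊕b27⊕b29⊕b31 = 0⊕0⊕0⊕1⊕1⊕1⊕0⊕0⊕0⊕1⊕0⊕0⊕0⊕0⊕0⊕0 = 0
s2: b2⊕b3⊕b6⊕b7⊕b10⊕b11⊕b14⊕b15⊕b18⊕b19⊕b22⊕b23⊕b26⊕b27⊕b30⊕b31 = 1⊕0⊕1⊕1⊕1⊕1⊕1⊕0⊕1⊕1⊕1⊕0⊕0⊕0⊕0⊕0 = 1
s4: b4⊕b5⊕b6⊕b7⊕b12⊕b13⊕b14⊕b15⊕b20⊕b21⊕b22⊕b23⊕b28⊕b29⊕b30⊕b31 = 0⊕0⊕1⊕1⊕0⊕0⊕1⊕0⊕0⊕0⊕1⊕0⊕0⊕0⊕0⊕0 = 0
s8: b8⊕b9⊕b10⊕b11⊕b12⊕b13⊕b14⊕b15⊕b24⊕b25⊕b26⊕b27⊕b28⊕b29⊕b30⊕b31 = 0⊕1⊕1⊕1⊕0⊕0⊕1⊕0⊕0⊕0⊕0⊕0⊕0⊕0⊕0⊕0 = 0
s16: b16⊕b17⊕b18⊕b19⊕b20⊕b21⊕b22⊕b23⊕b24⊕b25⊕b26⊕b27⊕b28⊕b29⊕b30⊕b31 = 1⊕0⊕1⊕1⊕0⊕0⊕1⊕0⊕0⊕0⊕0⊕0⊕0⊕0⊕0⊕0 = 0
Syndrome (s16...s1) = 00010 → position 2.

2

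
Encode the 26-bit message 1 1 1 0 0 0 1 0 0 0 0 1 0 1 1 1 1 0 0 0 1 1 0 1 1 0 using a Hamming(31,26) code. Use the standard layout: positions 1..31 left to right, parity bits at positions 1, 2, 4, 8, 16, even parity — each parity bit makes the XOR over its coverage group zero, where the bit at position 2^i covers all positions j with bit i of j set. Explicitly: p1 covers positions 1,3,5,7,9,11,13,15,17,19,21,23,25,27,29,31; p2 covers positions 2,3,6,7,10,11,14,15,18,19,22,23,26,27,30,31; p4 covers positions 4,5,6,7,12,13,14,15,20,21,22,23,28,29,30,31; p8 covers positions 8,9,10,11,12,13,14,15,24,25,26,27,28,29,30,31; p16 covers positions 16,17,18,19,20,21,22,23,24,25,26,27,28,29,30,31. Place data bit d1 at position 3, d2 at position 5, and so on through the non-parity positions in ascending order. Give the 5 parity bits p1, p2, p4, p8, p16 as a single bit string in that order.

00111

Place data bits at non-power-of-two positions: b3=1, b5=1, b6=1, b7=0, b9=0, b10=0, b11=1, b12=0, b13=0, b14=0, b15=0, b17=1, b18=0, b19=1, b20=1, b21=1, b22=1, b23=0, b24=0, b25=0, b26=1, b27=1, b28=0, b29=1, b30=1, b31=0.
p1 = XOR of data positions {3,5,7,9,11,13,15,17,19,21,23,25,27,29,31} = 1⊕1⊕0⊕0⊕1⊕0⊕0⊕1⊕1⊕1⊕0⊕0⊕1⊕1⊕0 = 0
p2 = XOR of data positions {3,6,7,10,11,14,15,18,19,22,23,26,27,30,31} = 1⊕1⊕0⊕0⊕1⊕0⊕0⊕0⊕1⊕1⊕0⊕1⊕1⊕1⊕0 = 0
p4 = XOR of data positions {5,6,7,12,13,14,15,20,21,22,23,28,29,30,31} = 1⊕1⊕0⊕0⊕0⊕0⊕0⊕1⊕1⊕1⊕0⊕0⊕1⊕1⊕0 = 1
p8 = XOR of data positions {9,10,11,12,13,14,15,24,25,26,27,28,29,30,31} = 0⊕0⊕1⊕0⊕0⊕0⊕0⊕0⊕0⊕1⊕1⊕0⊕1⊕1⊕0 = 1
p16 = XOR of data positions {17,18,19,20,21,22,23,24,25,26,27,28,29,30,31} = 1⊕0⊕1⊕1⊕1⊕1⊕0⊕0⊕0⊕1⊕1⊕0⊕1⊕1⊕0 = 1
Parity bits p1,p2,p4,p8,p16 = 00111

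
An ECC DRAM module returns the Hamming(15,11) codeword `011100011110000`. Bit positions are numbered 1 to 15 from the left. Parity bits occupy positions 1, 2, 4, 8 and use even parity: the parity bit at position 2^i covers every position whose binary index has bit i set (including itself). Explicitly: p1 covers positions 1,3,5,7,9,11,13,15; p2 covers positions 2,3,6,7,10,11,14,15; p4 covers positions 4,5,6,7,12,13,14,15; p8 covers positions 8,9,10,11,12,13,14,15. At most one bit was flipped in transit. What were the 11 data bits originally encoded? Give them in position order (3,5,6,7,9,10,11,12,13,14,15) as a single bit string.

s1: b1⊕b3⊕b5⊕b7⊕b9⊕b11⊕b13⊕b15 = 0⊕1⊕0⊕0⊕1⊕1⊕0⊕0 = 1
s2: b2⊕b3⊕b6⊕b7⊕b10⊕b11⊕b14⊕b15 = 1⊕1⊕0⊕0⊕1⊕1⊕0⊕0 = 0
s4: b4⊕b5⊕b6⊕b7⊕b12⊕b13⊕b14⊕b15 = 1⊕0⊕0⊕0⊕0⊕0⊕0⊕0 = 1
s8: b8⊕b9⊕b10⊕b11⊕b12⊕b13⊕b14⊕b15 = 1⊕1⊕1⊕1⊕0⊕0⊕0⊕0 = 0
Syndrome (s8...s1) = 0101 → position 5.
Flip bit 5: corrected codeword = 011110011110000
Data bits at positions 3,5,6,7,9,10,11,12,13,14,15: 11001110000

11001110000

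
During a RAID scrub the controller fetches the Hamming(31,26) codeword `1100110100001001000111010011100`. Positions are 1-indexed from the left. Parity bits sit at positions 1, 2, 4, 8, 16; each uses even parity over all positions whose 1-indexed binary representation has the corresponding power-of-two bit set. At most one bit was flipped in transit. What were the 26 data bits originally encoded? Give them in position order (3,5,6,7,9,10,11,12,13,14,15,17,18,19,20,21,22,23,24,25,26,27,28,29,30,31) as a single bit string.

s1: b1⊕b3⊕b5⊕b7⊕b9⊕b11⊕b13⊕b15⊕b17⊕b19⊕b21⊕b23⊕b25⊕b27⊕b29⊕b31 = 1⊕0⊕1⊕0⊕0⊕0⊕1⊕0⊕0⊕0⊕1⊕0⊕0⊕1⊕1⊕0 = 0
s2: b2⊕b3⊕b6⊕b7⊕b10⊕b11⊕b14⊕b15⊕b18⊕b19⊕b22⊕b23⊕b26⊕b27⊕b30⊕b31 = 1⊕0⊕1⊕0⊕0⊕0⊕0⊕0⊕0⊕0⊕1⊕0⊕0⊕1⊕0⊕0 = 0
s4: b4⊕b5⊕b6⊕b7⊕b12⊕b13⊕b14⊕b15⊕b20⊕b21⊕b22⊕b23⊕b28⊕b29⊕b30⊕b31 = 0⊕1⊕1⊕0⊕0⊕1⊕0⊕0⊕1⊕1⊕1⊕0⊕1⊕1⊕0⊕0 = 0
s8: b8⊕b9⊕b10⊕b11⊕b12⊕b13⊕b14⊕b15⊕b24⊕b25⊕b26⊕b27⊕b28⊕b29⊕b30⊕b31 = 1⊕0⊕0⊕0⊕0⊕1⊕0⊕0⊕1⊕0⊕0⊕1⊕1⊕1⊕0⊕0 = 0
s16: b16⊕b17⊕b18⊕b19⊕b20⊕b21⊕b22⊕b23⊕b24⊕b25⊕b26⊕b27⊕b28⊕b29⊕b30⊕b31 = 1⊕0⊕0⊕0⊕1⊕1⊕1⊕0⊕1⊕0⊕0⊕1⊕1⊕1⊕0⊕0 = 0
Syndrome (s16...s1) = 00000 → position 0 (no error).
No correction needed.
Data bits at positions 3,5,6,7,9,10,11,12,13,14,15,17,18,19,20,21,22,23,24,25,26,27,28,29,30,31: 01100000100000111010011100

01100000100000111010011100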